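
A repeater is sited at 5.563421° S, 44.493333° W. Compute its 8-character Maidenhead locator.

Shift to the Maidenhead origin (180°W, 90°S): lon 135.50667, lat 84.43658.
Field: 135.50667/20 → 6 → G, 84.43658/10 → 8 → I; chars GI.
Square: 15.50667/2 → 7, 4.43658/1 → 4; chars 74.
Subsquare: 1.50667/0.0833333 → 18 → s, 0.43658/0.0416667 → 10 → k; chars sk.
Extended square: 0.00667/0.00833333 → 0, 0.01991/0.00416667 → 4; chars 04.

GI74sk04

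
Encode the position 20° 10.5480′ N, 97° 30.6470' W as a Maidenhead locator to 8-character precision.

EL10fe82

Add 180° to longitude and 90° to latitude: 82.48922, 110.17580.
Field: 82.48922/20 → 4 → E, 110.17580/10 → 11 → L; chars EL.
Square: 2.48922/2 → 1, 0.17580/1 → 0; chars 10.
Subsquare: 0.48922/0.0833333 → 5 → f, 0.17580/0.0416667 → 4 → e; chars fe.
Extended square: 0.07255/0.00833333 → 8, 0.00913/0.00416667 → 2; chars 82.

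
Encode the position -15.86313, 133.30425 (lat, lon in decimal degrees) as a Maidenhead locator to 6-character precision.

Offset from 180°W / 90°S: lon 313.3043°, lat 74.1369°.
Field: lon ⌊313.3043/20⌋ = 15 → P; lat ⌊74.1369/10⌋ = 7 → H.
Square: lon ⌊13.3043/2⌋ = 6; lat ⌊4.1369/1⌋ = 4.
Subsquare: lon ⌊1.3043/0.0833333⌋ = 15 → p; lat ⌊0.1369/0.0416667⌋ = 3 → d.

PH64pd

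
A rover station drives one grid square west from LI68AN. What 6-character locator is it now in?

LI58xn

Longitude subsquare a = 0; −1 → -1, wraps to 23 = x, carry into square.
Longitude square 6; −1 → 5.
The latitude characters are unchanged.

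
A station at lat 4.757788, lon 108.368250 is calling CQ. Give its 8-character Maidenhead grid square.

OJ44es41

Shift to the Maidenhead origin (180°W, 90°S): lon 288.36825, lat 94.75779.
Field: 288.36825/20 → 14 → O, 94.75779/10 → 9 → J; chars OJ.
Square: 8.36825/2 → 4, 4.75779/1 → 4; chars 44.
Subsquare: 0.36825/0.0833333 → 4 → e, 0.75779/0.0416667 → 18 → s; chars es.
Extended square: 0.03492/0.00833333 → 4, 0.00779/0.00416667 → 1; chars 41.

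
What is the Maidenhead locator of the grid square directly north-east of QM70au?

Longitude subsquare a = 0; +1 → 1 = b.
Latitude subsquare u = 20; +1 → 21 = v.

QM70bv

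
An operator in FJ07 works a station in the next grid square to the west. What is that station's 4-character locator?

EJ97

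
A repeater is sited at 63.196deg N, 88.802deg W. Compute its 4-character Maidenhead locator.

Shift to the Maidenhead origin (180°W, 90°S): lon 91.20, lat 153.20.
Field: lon ⌊91.20/20⌋ = 4 → E; lat ⌊153.20/10⌋ = 15 → P.
Square: lon ⌊11.20/2⌋ = 5; lat ⌊3.20/1⌋ = 3.

EP53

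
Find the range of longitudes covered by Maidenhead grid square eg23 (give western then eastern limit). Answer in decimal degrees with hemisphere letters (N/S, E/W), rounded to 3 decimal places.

Field E=4, G=6: +4·20° lon, +6·10° lat → SW at lon -100°, lat -30°.
Square 2, 3: +2·2° lon, +3·1° lat → SW at lon -96°, lat -27°.
Cell spans 2° lon × 1° lat.
west 96.000° W, east 94.000° W.

96.000° W, 94.000° W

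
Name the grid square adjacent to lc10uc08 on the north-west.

Longitude extended square 0; −1 → -1, wraps to 9, carry into subsquare.
Longitude subsquare u = 20; −1 → 19 = t.
Latitude extended square 8; +1 → 9.

LC10tc99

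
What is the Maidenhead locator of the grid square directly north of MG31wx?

MG32wa

Latitude subsquare x = 23; +1 → 24, wraps to 0 = a, carry into square.
Latitude square 1; +1 → 2.
The longitude characters are unchanged.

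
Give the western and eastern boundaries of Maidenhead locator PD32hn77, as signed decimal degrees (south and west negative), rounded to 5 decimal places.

126.64167, 126.65000

Field P=15, D=3: +15·20° lon, +3·10° lat → SW at lon 120°, lat -60°.
Square 3, 2: +3·2° lon, +2·1° lat → SW at lon 126°, lat -58°.
Subsquare h=7, n=13: +7·0.0833333° lon, +13·0.0416667° lat → SW at lon 126.583°, lat -57.4583°.
Extended square 7, 7: +7·0.00833333° lon, +7·0.00416667° lat → SW at lon 126.642°, lat -57.4292°.
Cell spans 0.00833333° lon × 0.00416667° lat.
west 126.64167, east 126.65000.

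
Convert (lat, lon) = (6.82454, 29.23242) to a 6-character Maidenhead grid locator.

KJ46ot

Add 180° to longitude and 90° to latitude: 209.2324, 96.8245.
Field: 209.2324/20 → 10 → K, 96.8245/10 → 9 → J; chars KJ.
Square: 9.2324/2 → 4, 6.8245/1 → 6; chars 46.
Subsquare: 1.2324/0.0833333 → 14 → o, 0.8245/0.0416667 → 19 → t; chars ot.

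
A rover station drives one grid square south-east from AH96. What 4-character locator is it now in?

Longitude square 9; +1 → 10, wraps to 0, carry into field.
Longitude field A = 0; +1 → 1 = B.
Latitude square 6; −1 → 5.

BH05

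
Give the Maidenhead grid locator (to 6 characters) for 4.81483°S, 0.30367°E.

JI05de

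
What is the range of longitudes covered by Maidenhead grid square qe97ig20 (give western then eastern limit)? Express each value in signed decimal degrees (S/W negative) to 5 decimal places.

158.68333, 158.69167

Field Q=16, E=4: +16·20° lon, +4·10° lat → SW at lon 140°, lat -50°.
Square 9, 7: +9·2° lon, +7·1° lat → SW at lon 158°, lat -43°.
Subsquare i=8, g=6: +8·0.0833333° lon, +6·0.0416667° lat → SW at lon 158.667°, lat -42.75°.
Extended square 2, 0: +2·0.00833333° lon, +0·0.00416667° lat → SW at lon 158.683°, lat -42.75°.
Cell spans 0.00833333° lon × 0.00416667° lat.
west 158.68333, east 158.69167.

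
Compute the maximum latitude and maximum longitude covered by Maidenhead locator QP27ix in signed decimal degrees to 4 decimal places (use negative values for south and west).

68.0000, 144.7500

Field Q=16, P=15: +16·20° lon, +15·10° lat → SW at lon 140°, lat 60°.
Square 2, 7: +2·2° lon, +7·1° lat → SW at lon 144°, lat 67°.
Subsquare i=8, x=23: +8·0.0833333° lon, +23·0.0416667° lat → SW at lon 144.667°, lat 67.9583°.
Cell spans 0.0833333° lon × 0.0416667° lat. NE corner is SW corner plus one full cell.
latitude 68.0000, longitude 144.7500.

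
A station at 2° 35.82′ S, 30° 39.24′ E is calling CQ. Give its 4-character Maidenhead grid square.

KI57

Offset from 180°W / 90°S: lon 210.65°, lat 87.40°.
Field: lon ⌊210.65/20⌋ = 10 → K; lat ⌊87.40/10⌋ = 8 → I.
Square: lon ⌊10.65/2⌋ = 5; lat ⌊7.40/1⌋ = 7.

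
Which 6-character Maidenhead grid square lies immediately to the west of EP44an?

EP34xn

Longitude subsquare a = 0; −1 → -1, wraps to 23 = x, carry into square.
Longitude square 4; −1 → 3.
The latitude characters are unchanged.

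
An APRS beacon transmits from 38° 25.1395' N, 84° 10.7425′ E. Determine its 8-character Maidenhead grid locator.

NM28ck10

Offset from 180°W / 90°S: lon 264.17904°, lat 128.41899°.
Field: lon ⌊264.17904/20⌋ = 13 → N; lat ⌊128.41899/10⌋ = 12 → M.
Square: lon ⌊4.17904/2⌋ = 2; lat ⌊8.41899/1⌋ = 8.
Subsquare: lon ⌊0.17904/0.0833333⌋ = 2 → c; lat ⌊0.41899/0.0416667⌋ = 10 → k.
Extended square: lon ⌊0.01237/0.00833333⌋ = 1; lat ⌊0.00233/0.00416667⌋ = 0.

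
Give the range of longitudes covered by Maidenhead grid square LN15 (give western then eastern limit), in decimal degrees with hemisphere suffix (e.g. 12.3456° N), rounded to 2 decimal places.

42.00° E, 44.00° E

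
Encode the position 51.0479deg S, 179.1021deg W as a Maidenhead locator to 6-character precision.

AD08kw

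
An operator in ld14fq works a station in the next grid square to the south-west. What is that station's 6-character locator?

Longitude subsquare f = 5; −1 → 4 = e.
Latitude subsquare q = 16; −1 → 15 = p.

LD14ep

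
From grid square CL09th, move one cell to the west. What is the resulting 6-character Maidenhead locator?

CL09sh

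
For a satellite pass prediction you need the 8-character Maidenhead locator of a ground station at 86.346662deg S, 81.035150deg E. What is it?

NA03mp46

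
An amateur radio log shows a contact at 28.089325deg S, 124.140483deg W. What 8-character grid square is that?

Offset from 180°W / 90°S: lon 55.85952°, lat 61.91067°.
Field: lon ⌊55.85952/20⌋ = 2 → C; lat ⌊61.91067/10⌋ = 6 → G.
Square: lon ⌊15.85952/2⌋ = 7; lat ⌊1.91067/1⌋ = 1.
Subsquare: lon ⌊1.85952/0.0833333⌋ = 22 → w; lat ⌊0.91067/0.0416667⌋ = 21 → v.
Extended square: lon ⌊0.02618/0.00833333⌋ = 3; lat ⌊0.03567/0.00416667⌋ = 8.

CG71wv38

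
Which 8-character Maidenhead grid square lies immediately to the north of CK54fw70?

Latitude extended square 0; +1 → 1.
The longitude characters are unchanged.

CK54fw71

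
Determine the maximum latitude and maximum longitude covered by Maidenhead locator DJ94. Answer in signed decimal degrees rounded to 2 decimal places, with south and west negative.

5.00, -100.00

Field D=3, J=9: +3·20° lon, +9·10° lat → SW at lon -120°, lat 0°.
Square 9, 4: +9·2° lon, +4·1° lat → SW at lon -102°, lat 4°.
Cell spans 2° lon × 1° lat. NE corner is SW corner plus one full cell.
latitude 5.00, longitude -100.00.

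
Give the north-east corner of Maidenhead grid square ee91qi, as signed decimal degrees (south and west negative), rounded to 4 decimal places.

-48.6250, -80.5833

Field E=4, E=4: +4·20° lon, +4·10° lat → SW at lon -100°, lat -50°.
Square 9, 1: +9·2° lon, +1·1° lat → SW at lon -82°, lat -49°.
Subsquare q=16, i=8: +16·0.0833333° lon, +8·0.0416667° lat → SW at lon -80.6667°, lat -48.6667°.
Cell spans 0.0833333° lon × 0.0416667° lat. NE corner is SW corner plus one full cell.
latitude -48.6250, longitude -80.5833.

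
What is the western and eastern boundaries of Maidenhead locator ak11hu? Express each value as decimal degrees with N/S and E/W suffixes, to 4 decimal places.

Field A=0, K=10: +0·20° lon, +10·10° lat → SW at lon -180°, lat 10°.
Square 1, 1: +1·2° lon, +1·1° lat → SW at lon -178°, lat 11°.
Subsquare h=7, u=20: +7·0.0833333° lon, +20·0.0416667° lat → SW at lon -177.417°, lat 11.8333°.
Cell spans 0.0833333° lon × 0.0416667° lat.
west 177.4167° W, east 177.3333° W.

177.4167° W, 177.3333° W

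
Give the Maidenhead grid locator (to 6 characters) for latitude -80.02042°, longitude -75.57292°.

Shift to the Maidenhead origin (180°W, 90°S): lon 104.4271, lat 9.9796.
Field: lon ⌊104.4271/20⌋ = 5 → F; lat ⌊9.9796/10⌋ = 0 → A.
Square: lon ⌊4.4271/2⌋ = 2; lat ⌊9.9796/1⌋ = 9.
Subsquare: lon ⌊0.4271/0.0833333⌋ = 5 → f; lat ⌊0.9796/0.0416667⌋ = 23 → x.

FA29fx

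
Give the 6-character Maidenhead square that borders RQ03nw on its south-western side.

RQ03mv

Longitude subsquare n = 13; −1 → 12 = m.
Latitude subsquare w = 22; −1 → 21 = v.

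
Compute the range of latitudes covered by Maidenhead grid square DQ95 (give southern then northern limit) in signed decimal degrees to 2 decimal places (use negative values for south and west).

Field D=3, Q=16: +3·20° lon, +16·10° lat → SW at lon -120°, lat 70°.
Square 9, 5: +9·2° lon, +5·1° lat → SW at lon -102°, lat 75°.
Cell spans 2° lon × 1° lat.
south 75.00, north 76.00.

75.00, 76.00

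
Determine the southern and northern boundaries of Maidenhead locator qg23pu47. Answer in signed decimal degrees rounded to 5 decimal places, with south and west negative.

-26.13750, -26.13333

Field Q=16, G=6: +16·20° lon, +6·10° lat → SW at lon 140°, lat -30°.
Square 2, 3: +2·2° lon, +3·1° lat → SW at lon 144°, lat -27°.
Subsquare p=15, u=20: +15·0.0833333° lon, +20·0.0416667° lat → SW at lon 145.25°, lat -26.1667°.
Extended square 4, 7: +4·0.00833333° lon, +7·0.00416667° lat → SW at lon 145.283°, lat -26.1375°.
Cell spans 0.00833333° lon × 0.00416667° lat.
south -26.13750, north -26.13333.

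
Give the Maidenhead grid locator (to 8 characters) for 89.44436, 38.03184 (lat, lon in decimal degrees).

Offset from 180°W / 90°S: lon 218.03184°, lat 179.44436°.
Field: lon ⌊218.03184/20⌋ = 10 → K; lat ⌊179.44436/10⌋ = 17 → R.
Square: lon ⌊18.03184/2⌋ = 9; lat ⌊9.44436/1⌋ = 9.
Subsquare: lon ⌊0.03184/0.0833333⌋ = 0 → a; lat ⌊0.44436/0.0416667⌋ = 10 → k.
Extended square: lon ⌊0.03184/0.00833333⌋ = 3; lat ⌊0.02769/0.00416667⌋ = 6.

KR99ak36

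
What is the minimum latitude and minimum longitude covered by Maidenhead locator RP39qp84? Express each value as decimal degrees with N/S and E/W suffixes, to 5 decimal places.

Field R=17, P=15: +17·20° lon, +15·10° lat → SW at lon 160°, lat 60°.
Square 3, 9: +3·2° lon, +9·1° lat → SW at lon 166°, lat 69°.
Subsquare q=16, p=15: +16·0.0833333° lon, +15·0.0416667° lat → SW at lon 167.333°, lat 69.625°.
Extended square 8, 4: +8·0.00833333° lon, +4·0.00416667° lat → SW at lon 167.4°, lat 69.6417°.
latitude 69.64167° N, longitude 167.40000° E.

69.64167° N, 167.40000° E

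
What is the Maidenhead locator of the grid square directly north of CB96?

Latitude square 6; +1 → 7.
The longitude characters are unchanged.

CB97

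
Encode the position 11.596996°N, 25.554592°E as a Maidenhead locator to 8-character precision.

KK21so63

Add 180° to longitude and 90° to latitude: 205.55459, 101.59700.
Field: 205.55459/20 → 10 → K, 101.59700/10 → 10 → K; chars KK.
Square: 5.55459/2 → 2, 1.59700/1 → 1; chars 21.
Subsquare: 1.55459/0.0833333 → 18 → s, 0.59700/0.0416667 → 14 → o; chars so.
Extended square: 0.05459/0.00833333 → 6, 0.01366/0.00416667 → 3; chars 63.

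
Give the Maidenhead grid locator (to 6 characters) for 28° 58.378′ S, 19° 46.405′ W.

Shift to the Maidenhead origin (180°W, 90°S): lon 160.2266, lat 61.0270.
Field: lon ⌊160.2266/20⌋ = 8 → I; lat ⌊61.0270/10⌋ = 6 → G.
Square: lon ⌊0.2266/2⌋ = 0; lat ⌊1.0270/1⌋ = 1.
Subsquare: lon ⌊0.2266/0.0833333⌋ = 2 → c; lat ⌊0.0270/0.0416667⌋ = 0 → a.

IG01ca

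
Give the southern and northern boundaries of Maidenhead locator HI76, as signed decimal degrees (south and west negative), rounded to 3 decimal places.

Field H=7, I=8: +7·20° lon, +8·10° lat → SW at lon -40°, lat -10°.
Square 7, 6: +7·2° lon, +6·1° lat → SW at lon -26°, lat -4°.
Cell spans 2° lon × 1° lat.
south -4.000, north -3.000.

-4.000, -3.000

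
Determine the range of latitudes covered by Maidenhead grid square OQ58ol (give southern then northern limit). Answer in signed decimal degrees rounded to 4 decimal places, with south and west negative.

Field O=14, Q=16: +14·20° lon, +16·10° lat → SW at lon 100°, lat 70°.
Square 5, 8: +5·2° lon, +8·1° lat → SW at lon 110°, lat 78°.
Subsquare o=14, l=11: +14·0.0833333° lon, +11·0.0416667° lat → SW at lon 111.167°, lat 78.4583°.
Cell spans 0.0833333° lon × 0.0416667° lat.
south 78.4583, north 78.5000.

78.4583, 78.5000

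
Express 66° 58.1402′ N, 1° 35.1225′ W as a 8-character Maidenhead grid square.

Add 180° to longitude and 90° to latitude: 178.41463, 156.96900.
Field: lon ⌊178.41463/20⌋ = 8 → I; lat ⌊156.96900/10⌋ = 15 → P.
Square: lon ⌊18.41463/2⌋ = 9; lat ⌊6.96900/1⌋ = 6.
Subsquare: lon ⌊0.41463/0.0833333⌋ = 4 → e; lat ⌊0.96900/0.0416667⌋ = 23 → x.
Extended square: lon ⌊0.08129/0.00833333⌋ = 9; lat ⌊0.01067/0.00416667⌋ = 2.

IP96ex92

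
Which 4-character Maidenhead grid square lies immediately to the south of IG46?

IG45

Latitude square 6; −1 → 5.
The longitude characters are unchanged.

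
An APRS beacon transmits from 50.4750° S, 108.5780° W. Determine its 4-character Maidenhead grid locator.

DD59

Shift to the Maidenhead origin (180°W, 90°S): lon 71.42, lat 39.52.
Field (20°×10°, letters A–R): 71.42/20 → 3 → D, 39.52/10 → 3 → D; chars DD.
Square (2°×1°, digits 0–9): 11.42/2 → 5, 9.52/1 → 9; chars 59.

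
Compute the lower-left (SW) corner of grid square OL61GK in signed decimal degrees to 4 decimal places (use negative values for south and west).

21.4167, 112.5000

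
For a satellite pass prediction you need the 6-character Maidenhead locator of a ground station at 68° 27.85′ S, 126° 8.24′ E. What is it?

Shift to the Maidenhead origin (180°W, 90°S): lon 306.1373, lat 21.5358.
Field: lon ⌊306.1373/20⌋ = 15 → P; lat ⌊21.5358/10⌋ = 2 → C.
Square: lon ⌊6.1373/2⌋ = 3; lat ⌊1.5358/1⌋ = 1.
Subsquare: lon ⌊0.1373/0.0833333⌋ = 1 → b; lat ⌊0.5358/0.0416667⌋ = 12 → m.

PC31bm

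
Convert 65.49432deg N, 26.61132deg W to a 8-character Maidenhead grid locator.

HP65ql68

Add 180° to longitude and 90° to latitude: 153.38868, 155.49432.
Field: 153.38868/20 → 7 → H, 155.49432/10 → 15 → P; chars HP.
Square: 13.38868/2 → 6, 5.49432/1 → 5; chars 65.
Subsquare: 1.38868/0.0833333 → 16 → q, 0.49432/0.0416667 → 11 → l; chars ql.
Extended square: 0.05535/0.00833333 → 6, 0.03599/0.00416667 → 8; chars 68.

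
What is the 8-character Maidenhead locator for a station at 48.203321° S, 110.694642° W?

DE41pt61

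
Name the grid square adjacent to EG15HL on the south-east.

Longitude subsquare h = 7; +1 → 8 = i.
Latitude subsquare l = 11; −1 → 10 = k.

EG15ik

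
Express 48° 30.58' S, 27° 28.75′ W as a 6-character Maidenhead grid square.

HE61gl

Add 180° to longitude and 90° to latitude: 152.5208, 41.4903.
Field (20°×10°, letters A–R): 152.5208/20 → 7 → H, 41.4903/10 → 4 → E; chars HE.
Square (2°×1°, digits 0–9): 12.5208/2 → 6, 1.4903/1 → 1; chars 61.
Subsquare (5′×2.5′, letters a–x): 0.5208/0.0833333 → 6 → g, 0.4903/0.0416667 → 11 → l; chars gl.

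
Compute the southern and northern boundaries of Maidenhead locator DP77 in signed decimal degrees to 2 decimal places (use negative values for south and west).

Field D=3, P=15: +3·20° lon, +15·10° lat → SW at lon -120°, lat 60°.
Square 7, 7: +7·2° lon, +7·1° lat → SW at lon -106°, lat 67°.
Cell spans 2° lon × 1° lat.
south 67.00, north 68.00.

67.00, 68.00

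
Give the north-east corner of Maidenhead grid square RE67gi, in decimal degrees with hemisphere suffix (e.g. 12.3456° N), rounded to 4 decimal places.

42.6250° S, 172.5833° E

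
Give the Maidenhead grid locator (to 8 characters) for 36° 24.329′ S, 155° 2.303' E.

QF73mo42

Add 180° to longitude and 90° to latitude: 335.03838, 53.59452.
Field (20°×10°, letters A–R): 335.03838/20 → 16 → Q, 53.59452/10 → 5 → F; chars QF.
Square (2°×1°, digits 0–9): 15.03838/2 → 7, 3.59452/1 → 3; chars 73.
Subsquare (5′×2.5′, letters a–x): 1.03838/0.0833333 → 12 → m, 0.59452/0.0416667 → 14 → o; chars mo.
Extended square (30″×15″, digits 0–9): 0.03838/0.00833333 → 4, 0.01118/0.00416667 → 2; chars 42.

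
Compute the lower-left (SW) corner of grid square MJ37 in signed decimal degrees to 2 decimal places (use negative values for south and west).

Field M=12, J=9: +12·20° lon, +9·10° lat → SW at lon 60°, lat 0°.
Square 3, 7: +3·2° lon, +7·1° lat → SW at lon 66°, lat 7°.
latitude 7.00, longitude 66.00.

7.00, 66.00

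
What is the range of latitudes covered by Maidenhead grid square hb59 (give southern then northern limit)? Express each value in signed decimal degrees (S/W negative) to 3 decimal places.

-71.000, -70.000

Field H=7, B=1: +7·20° lon, +1·10° lat → SW at lon -40°, lat -80°.
Square 5, 9: +5·2° lon, +9·1° lat → SW at lon -30°, lat -71°.
Cell spans 2° lon × 1° lat.
south -71.000, north -70.000.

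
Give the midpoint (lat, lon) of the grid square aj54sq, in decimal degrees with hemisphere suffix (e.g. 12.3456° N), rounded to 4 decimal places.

Field A=0, J=9: +0·20° lon, +9·10° lat → SW at lon -180°, lat 0°.
Square 5, 4: +5·2° lon, +4·1° lat → SW at lon -170°, lat 4°.
Subsquare s=18, q=16: +18·0.0833333° lon, +16·0.0416667° lat → SW at lon -168.5°, lat 4.66667°.
Cell spans 0.0833333° lon × 0.0416667° lat. Centre is SW corner plus half of each.
latitude 4.6875° N, longitude 168.4583° W.

4.6875° N, 168.4583° W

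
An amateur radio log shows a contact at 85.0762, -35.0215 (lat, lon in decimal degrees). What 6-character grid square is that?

HR25lb

Add 180° to longitude and 90° to latitude: 144.9785, 175.0762.
Field: lon ⌊144.9785/20⌋ = 7 → H; lat ⌊175.0762/10⌋ = 17 → R.
Square: lon ⌊4.9785/2⌋ = 2; lat ⌊5.0762/1⌋ = 5.
Subsquare: lon ⌊0.9785/0.0833333⌋ = 11 → l; lat ⌊0.0762/0.0416667⌋ = 1 → b.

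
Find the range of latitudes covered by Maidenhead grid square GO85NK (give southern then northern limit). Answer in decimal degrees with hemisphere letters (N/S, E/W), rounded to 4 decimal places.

Field G=6, O=14: +6·20° lon, +14·10° lat → SW at lon -60°, lat 50°.
Square 8, 5: +8·2° lon, +5·1° lat → SW at lon -44°, lat 55°.
Subsquare n=13, k=10: +13·0.0833333° lon, +10·0.0416667° lat → SW at lon -42.9167°, lat 55.4167°.
Cell spans 0.0833333° lon × 0.0416667° lat.
south 55.4167° N, north 55.4583° N.

55.4167° N, 55.4583° N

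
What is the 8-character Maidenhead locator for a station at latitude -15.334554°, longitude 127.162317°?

PH34np99

Add 180° to longitude and 90° to latitude: 307.16232, 74.66545.
Field (20°×10°, letters A–R): lon ⌊307.16232/20⌋ = 15 → P; lat ⌊74.66545/10⌋ = 7 → H.
Square (2°×1°, digits 0–9): lon ⌊7.16232/2⌋ = 3; lat ⌊4.66545/1⌋ = 4.
Subsquare (5′×2.5′, letters a–x): lon ⌊1.16232/0.0833333⌋ = 13 → n; lat ⌊0.66545/0.0416667⌋ = 15 → p.
Extended square (30″×15″, digits 0–9): lon ⌊0.07898/0.00833333⌋ = 9; lat ⌊0.04045/0.00416667⌋ = 9.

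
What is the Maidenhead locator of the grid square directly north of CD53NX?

CD54na

Latitude subsquare x = 23; +1 → 24, wraps to 0 = a, carry into square.
Latitude square 3; +1 → 4.
The longitude characters are unchanged.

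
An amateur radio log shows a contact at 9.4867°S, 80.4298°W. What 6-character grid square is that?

Shift to the Maidenhead origin (180°W, 90°S): lon 99.5702, lat 80.5133.
Field (20°×10°, letters A–R): lon ⌊99.5702/20⌋ = 4 → E; lat ⌊80.5133/10⌋ = 8 → I.
Square (2°×1°, digits 0–9): lon ⌊19.5702/2⌋ = 9; lat ⌊0.5133/1⌋ = 0.
Subsquare (5′×2.5′, letters a–x): lon ⌊1.5702/0.0833333⌋ = 18 → s; lat ⌊0.5133/0.0416667⌋ = 12 → m.

EI90sm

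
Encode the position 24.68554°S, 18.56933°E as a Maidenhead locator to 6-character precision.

Shift to the Maidenhead origin (180°W, 90°S): lon 198.5693, lat 65.3145.
Field: 198.5693/20 → 9 → J, 65.3145/10 → 6 → G; chars JG.
Square: 18.5693/2 → 9, 5.3145/1 → 5; chars 95.
Subsquare: 0.5693/0.0833333 → 6 → g, 0.3145/0.0416667 → 7 → h; chars gh.

JG95gh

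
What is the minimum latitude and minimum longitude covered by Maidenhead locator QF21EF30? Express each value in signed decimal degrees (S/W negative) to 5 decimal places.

-38.79167, 144.35833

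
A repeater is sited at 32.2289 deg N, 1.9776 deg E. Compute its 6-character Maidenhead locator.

JM02xf

Shift to the Maidenhead origin (180°W, 90°S): lon 181.9776, lat 122.2289.
Field: 181.9776/20 → 9 → J, 122.2289/10 → 12 → M; chars JM.
Square: 1.9776/2 → 0, 2.2289/1 → 2; chars 02.
Subsquare: 1.9776/0.0833333 → 23 → x, 0.2289/0.0416667 → 5 → f; chars xf.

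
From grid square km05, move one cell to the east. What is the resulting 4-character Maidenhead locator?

Longitude square 0; +1 → 1.
The latitude characters are unchanged.

KM15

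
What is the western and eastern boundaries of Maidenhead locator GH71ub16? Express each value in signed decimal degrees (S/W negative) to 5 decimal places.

-44.32500, -44.31667

Field G=6, H=7: +6·20° lon, +7·10° lat → SW at lon -60°, lat -20°.
Square 7, 1: +7·2° lon, +1·1° lat → SW at lon -46°, lat -19°.
Subsquare u=20, b=1: +20·0.0833333° lon, +1·0.0416667° lat → SW at lon -44.3333°, lat -18.9583°.
Extended square 1, 6: +1·0.00833333° lon, +6·0.00416667° lat → SW at lon -44.325°, lat -18.9333°.
Cell spans 0.00833333° lon × 0.00416667° lat.
west -44.32500, east -44.31667.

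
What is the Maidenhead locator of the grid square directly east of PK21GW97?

Longitude extended square 9; +1 → 10, wraps to 0, carry into subsquare.
Longitude subsquare g = 6; +1 → 7 = h.
The latitude characters are unchanged.

PK21hw07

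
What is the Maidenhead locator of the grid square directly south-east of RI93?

AI02

Longitude square 9; +1 → 10, wraps to 0, carry into field.
Longitude field R = 17; +1 → 18, wraps to 0 = A, wrapping around the antimeridian.
Latitude square 3; −1 → 2.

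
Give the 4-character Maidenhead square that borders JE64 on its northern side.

Latitude square 4; +1 → 5.
The longitude characters are unchanged.

JE65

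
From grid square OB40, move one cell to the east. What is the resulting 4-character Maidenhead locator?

OB50

Longitude square 4; +1 → 5.
The latitude characters are unchanged.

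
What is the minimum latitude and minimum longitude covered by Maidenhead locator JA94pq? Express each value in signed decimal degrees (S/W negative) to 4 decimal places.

-85.3333, 19.2500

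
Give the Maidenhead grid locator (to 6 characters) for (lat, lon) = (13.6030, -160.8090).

Add 180° to longitude and 90° to latitude: 19.1910, 103.6030.
Field: 19.1910/20 → 0 → A, 103.6030/10 → 10 → K; chars AK.
Square: 19.1910/2 → 9, 3.6030/1 → 3; chars 93.
Subsquare: 1.1910/0.0833333 → 14 → o, 0.6030/0.0416667 → 14 → o; chars oo.

AK93oo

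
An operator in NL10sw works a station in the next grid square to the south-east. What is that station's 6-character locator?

NL10tv

Longitude subsquare s = 18; +1 → 19 = t.
Latitude subsquare w = 22; −1 → 21 = v.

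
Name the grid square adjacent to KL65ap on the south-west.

Longitude subsquare a = 0; −1 → -1, wraps to 23 = x, carry into square.
Longitude square 6; −1 → 5.
Latitude subsquare p = 15; −1 → 14 = o.

KL55xo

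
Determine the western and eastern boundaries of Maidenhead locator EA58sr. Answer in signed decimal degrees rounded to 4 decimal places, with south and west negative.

-88.5000, -88.4167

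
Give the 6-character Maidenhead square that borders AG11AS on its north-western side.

Longitude subsquare a = 0; −1 → -1, wraps to 23 = x, carry into square.
Longitude square 1; −1 → 0.
Latitude subsquare s = 18; +1 → 19 = t.

AG01xt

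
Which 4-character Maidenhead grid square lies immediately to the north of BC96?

Latitude square 6; +1 → 7.
The longitude characters are unchanged.

BC97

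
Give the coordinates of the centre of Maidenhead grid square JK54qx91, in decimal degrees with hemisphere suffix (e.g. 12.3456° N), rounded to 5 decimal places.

Field J=9, K=10: +9·20° lon, +10·10° lat → SW at lon 0°, lat 10°.
Square 5, 4: +5·2° lon, +4·1° lat → SW at lon 10°, lat 14°.
Subsquare q=16, x=23: +16·0.0833333° lon, +23·0.0416667° lat → SW at lon 11.3333°, lat 14.9583°.
Extended square 9, 1: +9·0.00833333° lon, +1·0.00416667° lat → SW at lon 11.4083°, lat 14.9625°.
Cell spans 0.00833333° lon × 0.00416667° lat. Centre is SW corner plus half of each.
latitude 14.96458° N, longitude 11.41250° E.

14.96458° N, 11.41250° E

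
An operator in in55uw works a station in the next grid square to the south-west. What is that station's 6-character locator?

IN55tv

Longitude subsquare u = 20; −1 → 19 = t.
Latitude subsquare w = 22; −1 → 21 = v.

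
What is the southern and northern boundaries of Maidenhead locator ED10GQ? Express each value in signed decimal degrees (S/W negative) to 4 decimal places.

-59.3333, -59.2917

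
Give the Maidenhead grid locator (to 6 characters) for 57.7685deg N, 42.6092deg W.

GO87qs

Add 180° to longitude and 90° to latitude: 137.3908, 147.7685.
Field: lon ⌊137.3908/20⌋ = 6 → G; lat ⌊147.7685/10⌋ = 14 → O.
Square: lon ⌊17.3908/2⌋ = 8; lat ⌊7.7685/1⌋ = 7.
Subsquare: lon ⌊1.3908/0.0833333⌋ = 16 → q; lat ⌊0.7685/0.0416667⌋ = 18 → s.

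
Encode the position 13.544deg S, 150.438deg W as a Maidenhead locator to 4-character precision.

BH46

Shift to the Maidenhead origin (180°W, 90°S): lon 29.56, lat 76.46.
Field: 29.56/20 → 1 → B, 76.46/10 → 7 → H; chars BH.
Square: 9.56/2 → 4, 6.46/1 → 6; chars 46.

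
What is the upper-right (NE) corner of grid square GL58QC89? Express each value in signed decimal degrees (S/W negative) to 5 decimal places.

28.12500, -48.59167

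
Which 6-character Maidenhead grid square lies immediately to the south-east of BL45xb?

BL55aa

Longitude subsquare x = 23; +1 → 24, wraps to 0 = a, carry into square.
Longitude square 4; +1 → 5.
Latitude subsquare b = 1; −1 → 0 = a.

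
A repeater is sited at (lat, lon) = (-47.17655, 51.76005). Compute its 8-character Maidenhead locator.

LE52vt17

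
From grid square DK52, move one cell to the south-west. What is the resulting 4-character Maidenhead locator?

Longitude square 5; −1 → 4.
Latitude square 2; −1 → 1.

DK41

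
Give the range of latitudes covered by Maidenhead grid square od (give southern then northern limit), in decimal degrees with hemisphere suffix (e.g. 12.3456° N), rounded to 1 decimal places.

Field O=14, D=3: +14·20° lon, +3·10° lat → SW at lon 100°, lat -60°.
Cell spans 20° lon × 10° lat.
south 60.0° S, north 50.0° S.

60.0° S, 50.0° S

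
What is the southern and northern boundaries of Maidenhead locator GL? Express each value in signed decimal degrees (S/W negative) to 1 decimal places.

20.0, 30.0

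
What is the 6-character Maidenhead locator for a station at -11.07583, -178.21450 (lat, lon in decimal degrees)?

Offset from 180°W / 90°S: lon 1.7855°, lat 78.9242°.
Field: lon ⌊1.7855/20⌋ = 0 → A; lat ⌊78.9242/10⌋ = 7 → H.
Square: lon ⌊1.7855/2⌋ = 0; lat ⌊8.9242/1⌋ = 8.
Subsquare: lon ⌊1.7855/0.0833333⌋ = 21 → v; lat ⌊0.9242/0.0416667⌋ = 22 → w.

AH08vw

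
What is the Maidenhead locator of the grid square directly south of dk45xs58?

DK45xs57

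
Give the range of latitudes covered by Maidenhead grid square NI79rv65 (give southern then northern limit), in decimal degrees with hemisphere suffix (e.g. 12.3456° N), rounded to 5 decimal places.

Field N=13, I=8: +13·20° lon, +8·10° lat → SW at lon 80°, lat -10°.
Square 7, 9: +7·2° lon, +9·1° lat → SW at lon 94°, lat -1°.
Subsquare r=17, v=21: +17·0.0833333° lon, +21·0.0416667° lat → SW at lon 95.4167°, lat -0.125°.
Extended square 6, 5: +6·0.00833333° lon, +5·0.00416667° lat → SW at lon 95.4667°, lat -0.104167°.
Cell spans 0.00833333° lon × 0.00416667° lat.
south 0.10417° S, north 0.10000° S.

0.10417° S, 0.10000° S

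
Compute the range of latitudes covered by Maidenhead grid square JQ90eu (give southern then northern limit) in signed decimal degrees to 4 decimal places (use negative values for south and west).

70.8333, 70.8750

Field J=9, Q=16: +9·20° lon, +16·10° lat → SW at lon 0°, lat 70°.
Square 9, 0: +9·2° lon, +0·1° lat → SW at lon 18°, lat 70°.
Subsquare e=4, u=20: +4·0.0833333° lon, +20·0.0416667° lat → SW at lon 18.3333°, lat 70.8333°.
Cell spans 0.0833333° lon × 0.0416667° lat.
south 70.8333, north 70.8750.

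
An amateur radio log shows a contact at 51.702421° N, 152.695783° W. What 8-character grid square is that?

BO31pq68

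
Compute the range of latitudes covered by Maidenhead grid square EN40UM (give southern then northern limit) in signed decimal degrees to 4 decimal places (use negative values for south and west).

Field E=4, N=13: +4·20° lon, +13·10° lat → SW at lon -100°, lat 40°.
Square 4, 0: +4·2° lon, +0·1° lat → SW at lon -92°, lat 40°.
Subsquare u=20, m=12: +20·0.0833333° lon, +12·0.0416667° lat → SW at lon -90.3333°, lat 40.5°.
Cell spans 0.0833333° lon × 0.0416667° lat.
south 40.5000, north 40.5417.

40.5000, 40.5417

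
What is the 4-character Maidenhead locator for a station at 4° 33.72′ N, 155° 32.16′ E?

QJ74

Shift to the Maidenhead origin (180°W, 90°S): lon 335.54, lat 94.56.
Field: lon ⌊335.54/20⌋ = 16 → Q; lat ⌊94.56/10⌋ = 9 → J.
Square: lon ⌊15.54/2⌋ = 7; lat ⌊4.56/1⌋ = 4.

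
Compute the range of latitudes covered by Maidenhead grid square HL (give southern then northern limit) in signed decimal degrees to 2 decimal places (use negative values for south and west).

Field H=7, L=11: +7·20° lon, +11·10° lat → SW at lon -40°, lat 20°.
Cell spans 20° lon × 10° lat.
south 20.00, north 30.00.

20.00, 30.00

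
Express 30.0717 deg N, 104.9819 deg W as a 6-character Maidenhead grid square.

Offset from 180°W / 90°S: lon 75.0181°, lat 120.0717°.
Field (20°×10°, letters A–R): 75.0181/20 → 3 → D, 120.0717/10 → 12 → M; chars DM.
Square (2°×1°, digits 0–9): 15.0181/2 → 7, 0.0717/1 → 0; chars 70.
Subsquare (5′×2.5′, letters a–x): 1.0181/0.0833333 → 12 → m, 0.0717/0.0416667 → 1 → b; chars mb.

DM70mb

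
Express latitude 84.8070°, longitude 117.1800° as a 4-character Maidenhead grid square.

Offset from 180°W / 90°S: lon 297.18°, lat 174.81°.
Field: lon ⌊297.18/20⌋ = 14 → O; lat ⌊174.81/10⌋ = 17 → R.
Square: lon ⌊17.18/2⌋ = 8; lat ⌊4.81/1⌋ = 4.

OR84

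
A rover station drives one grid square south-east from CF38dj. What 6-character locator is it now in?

Longitude subsquare d = 3; +1 → 4 = e.
Latitude subsquare j = 9; −1 → 8 = i.

CF38ei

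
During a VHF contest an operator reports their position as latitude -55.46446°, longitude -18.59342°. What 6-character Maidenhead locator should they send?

ID04qm

Shift to the Maidenhead origin (180°W, 90°S): lon 161.4066, lat 34.5355.
Field: 161.4066/20 → 8 → I, 34.5355/10 → 3 → D; chars ID.
Square: 1.4066/2 → 0, 4.5355/1 → 4; chars 04.
Subsquare: 1.4066/0.0833333 → 16 → q, 0.5355/0.0416667 → 12 → m; chars qm.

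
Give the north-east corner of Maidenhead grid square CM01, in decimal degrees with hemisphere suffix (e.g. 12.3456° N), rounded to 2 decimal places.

Field C=2, M=12: +2·20° lon, +12·10° lat → SW at lon -140°, lat 30°.
Square 0, 1: +0·2° lon, +1·1° lat → SW at lon -140°, lat 31°.
Cell spans 2° lon × 1° lat. NE corner is SW corner plus one full cell.
latitude 32.00° N, longitude 138.00° W.

32.00° N, 138.00° W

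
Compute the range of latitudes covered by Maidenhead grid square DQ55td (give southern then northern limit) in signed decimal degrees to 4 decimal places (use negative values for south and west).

75.1250, 75.1667

Field D=3, Q=16: +3·20° lon, +16·10° lat → SW at lon -120°, lat 70°.
Square 5, 5: +5·2° lon, +5·1° lat → SW at lon -110°, lat 75°.
Subsquare t=19, d=3: +19·0.0833333° lon, +3·0.0416667° lat → SW at lon -108.417°, lat 75.125°.
Cell spans 0.0833333° lon × 0.0416667° lat.
south 75.1250, north 75.1667.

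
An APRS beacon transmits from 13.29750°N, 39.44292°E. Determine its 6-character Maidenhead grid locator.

KK93rh

Offset from 180°W / 90°S: lon 219.4429°, lat 103.2975°.
Field: 219.4429/20 → 10 → K, 103.2975/10 → 10 → K; chars KK.
Square: 19.4429/2 → 9, 3.2975/1 → 3; chars 93.
Subsquare: 1.4429/0.0833333 → 17 → r, 0.2975/0.0416667 → 7 → h; chars rh.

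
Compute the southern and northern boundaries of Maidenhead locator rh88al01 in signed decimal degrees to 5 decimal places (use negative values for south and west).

-11.53750, -11.53333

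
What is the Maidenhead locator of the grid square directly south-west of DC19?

DC08

Longitude square 1; −1 → 0.
Latitude square 9; −1 → 8.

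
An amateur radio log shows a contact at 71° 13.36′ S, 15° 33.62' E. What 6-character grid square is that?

JB78ss

Shift to the Maidenhead origin (180°W, 90°S): lon 195.5603, lat 18.7773.
Field: lon ⌊195.5603/20⌋ = 9 → J; lat ⌊18.7773/10⌋ = 1 → B.
Square: lon ⌊15.5603/2⌋ = 7; lat ⌊8.7773/1⌋ = 8.
Subsquare: lon ⌊1.5603/0.0833333⌋ = 18 → s; lat ⌊0.7773/0.0416667⌋ = 18 → s.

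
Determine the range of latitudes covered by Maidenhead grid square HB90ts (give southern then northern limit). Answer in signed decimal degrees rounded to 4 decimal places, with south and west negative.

-79.2500, -79.2083

Field H=7, B=1: +7·20° lon, +1·10° lat → SW at lon -40°, lat -80°.
Square 9, 0: +9·2° lon, +0·1° lat → SW at lon -22°, lat -80°.
Subsquare t=19, s=18: +19·0.0833333° lon, +18·0.0416667° lat → SW at lon -20.4167°, lat -79.25°.
Cell spans 0.0833333° lon × 0.0416667° lat.
south -79.2500, north -79.2083.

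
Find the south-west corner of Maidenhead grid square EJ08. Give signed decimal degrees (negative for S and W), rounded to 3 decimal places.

8.000, -100.000

Field E=4, J=9: +4·20° lon, +9·10° lat → SW at lon -100°, lat 0°.
Square 0, 8: +0·2° lon, +8·1° lat → SW at lon -100°, lat 8°.
latitude 8.000, longitude -100.000.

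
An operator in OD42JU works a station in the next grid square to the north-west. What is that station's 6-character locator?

OD42iv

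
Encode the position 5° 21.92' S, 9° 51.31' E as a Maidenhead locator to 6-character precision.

JI44wp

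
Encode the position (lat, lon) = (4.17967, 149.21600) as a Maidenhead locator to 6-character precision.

Shift to the Maidenhead origin (180°W, 90°S): lon 329.2160, lat 94.1797.
Field (20°×10°, letters A–R): lon ⌊329.2160/20⌋ = 16 → Q; lat ⌊94.1797/10⌋ = 9 → J.
Square (2°×1°, digits 0–9): lon ⌊9.2160/2⌋ = 4; lat ⌊4.1797/1⌋ = 4.
Subsquare (5′×2.5′, letters a–x): lon ⌊1.2160/0.0833333⌋ = 14 → o; lat ⌊0.1797/0.0416667⌋ = 4 → e.

QJ44oe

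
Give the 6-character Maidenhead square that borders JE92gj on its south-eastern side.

Longitude subsquare g = 6; +1 → 7 = h.
Latitude subsquare j = 9; −1 → 8 = i.

JE92hi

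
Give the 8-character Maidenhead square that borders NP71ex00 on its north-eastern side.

NP71ex11

Longitude extended square 0; +1 → 1.
Latitude extended square 0; +1 → 1.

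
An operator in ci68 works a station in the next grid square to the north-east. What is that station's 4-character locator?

Longitude square 6; +1 → 7.
Latitude square 8; +1 → 9.

CI79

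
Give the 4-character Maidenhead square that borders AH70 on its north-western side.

Longitude square 7; −1 → 6.
Latitude square 0; +1 → 1.

AH61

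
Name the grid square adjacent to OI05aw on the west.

NI95xw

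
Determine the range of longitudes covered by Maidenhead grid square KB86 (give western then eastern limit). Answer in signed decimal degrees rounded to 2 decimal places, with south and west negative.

36.00, 38.00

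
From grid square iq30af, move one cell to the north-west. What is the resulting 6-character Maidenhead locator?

IQ20xg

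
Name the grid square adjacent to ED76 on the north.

ED77

Latitude square 6; +1 → 7.
The longitude characters are unchanged.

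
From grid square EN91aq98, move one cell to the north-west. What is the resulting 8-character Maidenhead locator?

EN91aq89

Longitude extended square 9; −1 → 8.
Latitude extended square 8; +1 → 9.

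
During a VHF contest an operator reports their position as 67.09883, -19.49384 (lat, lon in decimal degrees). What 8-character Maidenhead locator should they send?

IP07gc03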